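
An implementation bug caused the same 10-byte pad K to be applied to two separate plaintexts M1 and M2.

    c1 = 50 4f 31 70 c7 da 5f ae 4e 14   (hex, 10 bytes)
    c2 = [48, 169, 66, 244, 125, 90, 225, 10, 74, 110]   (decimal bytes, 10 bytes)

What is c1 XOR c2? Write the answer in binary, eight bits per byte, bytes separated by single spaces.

c1 ⊕ c2 = (M1 ⊕ K) ⊕ (M2 ⊕ K) = M1 ⊕ M2 — the shared key cancels under XOR.
 80 XOR  48 =  96
 79 XOR 169 = 230
 49 XOR  66 = 115
112 XOR 244 = 132
199 XOR 125 = 186
218 XOR  90 = 128
 95 XOR 225 = 190
174 XOR  10 = 164
 78 XOR  74 =   4
 20 XOR 110 = 122

01100000 11100110 01110011 10000100 10111010 10000000 10111110 10100100 00000100 01111010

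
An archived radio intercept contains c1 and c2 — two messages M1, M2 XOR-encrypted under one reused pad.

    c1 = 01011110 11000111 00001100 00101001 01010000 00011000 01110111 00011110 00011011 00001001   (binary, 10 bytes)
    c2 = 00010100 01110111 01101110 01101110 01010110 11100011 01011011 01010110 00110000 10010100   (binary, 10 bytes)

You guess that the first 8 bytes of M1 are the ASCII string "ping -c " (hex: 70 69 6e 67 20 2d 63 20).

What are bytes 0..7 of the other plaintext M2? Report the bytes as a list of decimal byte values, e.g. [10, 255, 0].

First, c1 ⊕ c2 = (M1 ⊕ K) ⊕ (M2 ⊕ K) = M1 ⊕ M2, so the key drops out. Then M2 = (M1 ⊕ M2) ⊕ M1 over the first 8 bytes.
byte 0: (5e ^ 14) ^ 70 = 4a ^ 70 = 3a
byte 1: (c7 ^ 77) ^ 69 = b0 ^ 69 = d9
byte 2: (0c ^ 6e) ^ 6e = 62 ^ 6e = 0c
byte 3: (29 ^ 6e) ^ 67 = 47 ^ 67 = 20
byte 4: (50 ^ 56) ^ 20 = 06 ^ 20 = 26
byte 5: (18 ^ e3) ^ 2d = fb ^ 2d = d6
byte 6: (77 ^ 5b) ^ 63 = 2c ^ 63 = 4f
byte 7: (1e ^ 56) ^ 20 = 48 ^ 20 = 68

[58, 217, 12, 32, 38, 214, 79, 104]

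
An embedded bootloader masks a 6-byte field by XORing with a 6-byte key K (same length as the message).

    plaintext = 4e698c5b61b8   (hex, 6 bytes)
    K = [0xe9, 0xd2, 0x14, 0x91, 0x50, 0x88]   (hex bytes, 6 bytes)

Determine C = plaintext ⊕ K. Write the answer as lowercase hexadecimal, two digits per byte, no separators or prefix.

01001110 XOR 11101001 = 10100111
01101001 XOR 11010010 = 10111011
10001100 XOR 00010100 = 10011000
01011011 XOR 10010001 = 11001010
01100001 XOR 01010000 = 00110001
10111000 XOR 10001000 = 00110000

a7bb98ca3130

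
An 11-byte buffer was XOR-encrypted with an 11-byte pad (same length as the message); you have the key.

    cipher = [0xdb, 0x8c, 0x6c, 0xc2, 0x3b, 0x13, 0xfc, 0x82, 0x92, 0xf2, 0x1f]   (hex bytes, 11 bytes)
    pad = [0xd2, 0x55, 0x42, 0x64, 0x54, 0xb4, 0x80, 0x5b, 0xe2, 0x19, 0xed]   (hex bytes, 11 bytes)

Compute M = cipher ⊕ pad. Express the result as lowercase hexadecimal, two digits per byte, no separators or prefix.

09d92ea66fa77cd970ebf2

db xor d2 = 09
8c xor 55 = d9
6c xor 42 = 2e
c2 xor 64 = a6
3b xor 54 = 6f
13 xor b4 = a7
fc xor 80 = 7c
82 xor 5b = d9
92 xor e2 = 70
f2 xor 19 = eb
1f xor ed = f2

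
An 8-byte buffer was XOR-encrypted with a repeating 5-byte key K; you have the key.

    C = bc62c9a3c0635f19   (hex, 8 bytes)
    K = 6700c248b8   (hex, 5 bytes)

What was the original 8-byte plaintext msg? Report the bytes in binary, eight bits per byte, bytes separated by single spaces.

The 5-byte key repeats, so the effective keystream is 67 00 c2 48 b8 67 00 c2.
byte 0: bc XOR 67 = db
byte 1: 62 XOR 00 = 62
byte 2: c9 XOR c2 = 0b
byte 3: a3 XOR 48 = eb
byte 4: c0 XOR b8 = 78
byte 5: 63 XOR 67 = 04
byte 6: 5f XOR 00 = 5f
byte 7: 19 XOR c2 = db

11011011 01100010 00001011 11101011 01111000 00000100 01011111 11011011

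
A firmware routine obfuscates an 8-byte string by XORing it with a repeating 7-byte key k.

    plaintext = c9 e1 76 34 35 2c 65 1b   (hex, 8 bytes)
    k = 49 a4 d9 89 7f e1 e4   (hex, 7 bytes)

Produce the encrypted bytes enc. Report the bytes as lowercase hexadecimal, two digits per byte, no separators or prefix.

8045afbd4acd8152

The 7-byte key repeats, so the effective keystream is 49 a4 d9 89 7f e1 e4 49.
byte 0: c9 ^ 49 = 80
byte 1: e1 ^ a4 = 45
byte 2: 76 ^ d9 = af
byte 3: 34 ^ 89 = bd
byte 4: 35 ^ 7f = 4a
byte 5: 2c ^ e1 = cd
byte 6: 65 ^ e4 = 81
byte 7: 1b ^ 49 = 52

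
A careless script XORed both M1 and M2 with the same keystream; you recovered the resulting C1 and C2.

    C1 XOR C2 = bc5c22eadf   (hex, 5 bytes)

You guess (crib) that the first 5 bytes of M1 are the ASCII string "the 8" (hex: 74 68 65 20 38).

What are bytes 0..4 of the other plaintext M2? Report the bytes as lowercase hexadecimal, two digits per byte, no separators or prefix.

c83447cae7

Since C1 ⊕ C2 = M1 ⊕ M2, XORing with the guessed M1 bytes yields the corresponding M2 bytes: M2 = (C1 ⊕ C2) ⊕ M1.
bc XOR 74 = c8
5c XOR 68 = 34
22 XOR 65 = 47
ea XOR 20 = ca
df XOR 38 = e7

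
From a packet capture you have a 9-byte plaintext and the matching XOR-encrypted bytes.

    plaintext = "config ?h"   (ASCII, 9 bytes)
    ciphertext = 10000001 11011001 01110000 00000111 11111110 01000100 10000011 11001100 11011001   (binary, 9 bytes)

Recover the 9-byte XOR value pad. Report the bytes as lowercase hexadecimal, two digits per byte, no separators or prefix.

Since ciphertext = plaintext ⊕ pad, XORing both sides with plaintext gives pad = plaintext ⊕ ciphertext.
63 ⊕ 81 = e2
6f ⊕ d9 = b6
6e ⊕ 70 = 1e
66 ⊕ 07 = 61
69 ⊕ fe = 97
67 ⊕ 44 = 23
20 ⊕ 83 = a3
3f ⊕ cc = f3
68 ⊕ d9 = b1

e2b61e619723a3f3b1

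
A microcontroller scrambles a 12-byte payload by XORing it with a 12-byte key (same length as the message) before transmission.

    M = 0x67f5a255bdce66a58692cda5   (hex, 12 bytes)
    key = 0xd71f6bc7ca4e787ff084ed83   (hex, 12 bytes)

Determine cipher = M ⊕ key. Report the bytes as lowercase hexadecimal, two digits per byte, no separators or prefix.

b0eac99277801eda76162026

byte 0: 67 ^ d7 = b0
byte 1: f5 ^ 1f = ea
byte 2: a2 ^ 6b = c9
byte 3: 55 ^ c7 = 92
byte 4: bd ^ ca = 77
byte 5: ce ^ 4e = 80
byte 6: 66 ^ 78 = 1e
byte 7: a5 ^ 7f = da
byte 8: 86 ^ f0 = 76
byte 9: 92 ^ 84 = 16
byte 10: cd ^ ed = 20
byte 11: a5 ^ 83 = 26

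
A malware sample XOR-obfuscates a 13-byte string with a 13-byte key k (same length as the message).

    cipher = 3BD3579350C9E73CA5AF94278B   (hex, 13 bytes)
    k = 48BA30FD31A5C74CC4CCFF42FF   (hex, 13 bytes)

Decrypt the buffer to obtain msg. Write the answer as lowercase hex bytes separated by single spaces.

XOR is its own inverse, so applying the key byte-wise gives the result directly.
00111011 XOR 01001000 = 01110011
11010011 XOR 10111010 = 01101001
01010111 XOR 00110000 = 01100111
10010011 XOR 11111101 = 01101110
01010000 XOR 00110001 = 01100001
11001001 XOR 10100101 = 01101100
11100111 XOR 11000111 = 00100000
00111100 XOR 01001100 = 01110000
10100101 XOR 11000100 = 01100001
10101111 XOR 11001100 = 01100011
10010100 XOR 11111111 = 01101011
00100111 XOR 01000010 = 01100101
10001011 XOR 11111111 = 01110100

73 69 67 6e 61 6c 20 70 61 63 6b 65 74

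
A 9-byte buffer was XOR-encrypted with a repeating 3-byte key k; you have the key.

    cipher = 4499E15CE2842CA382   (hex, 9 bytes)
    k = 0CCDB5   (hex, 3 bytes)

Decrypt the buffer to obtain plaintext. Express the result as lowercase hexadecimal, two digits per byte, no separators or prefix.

485454502f31206e37

The 3-byte key repeats, so the effective keystream is 0c cd b5 0c cd b5 0c cd b5.
byte 0: 01000100 XOR 00001100 = 01001000
byte 1: 10011001 XOR 11001101 = 01010100
byte 2: 11100001 XOR 10110101 = 01010100
byte 3: 01011100 XOR 00001100 = 01010000
byte 4: 11100010 XOR 11001101 = 00101111
byte 5: 10000100 XOR 10110101 = 00110001
byte 6: 00101100 XOR 00001100 = 00100000
byte 7: 10100011 XOR 11001101 = 01101110
byte 8: 10000010 XOR 10110101 = 00110111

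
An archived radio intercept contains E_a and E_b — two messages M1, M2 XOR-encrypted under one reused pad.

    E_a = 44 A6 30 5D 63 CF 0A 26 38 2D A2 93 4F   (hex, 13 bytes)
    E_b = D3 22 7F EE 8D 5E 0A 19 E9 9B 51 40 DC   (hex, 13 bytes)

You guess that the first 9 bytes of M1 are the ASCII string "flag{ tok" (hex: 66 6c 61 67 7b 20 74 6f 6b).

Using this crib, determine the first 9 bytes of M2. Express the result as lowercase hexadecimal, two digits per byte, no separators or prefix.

f1e82ed495b17450ba

First, E_a ⊕ E_b = (M1 ⊕ K) ⊕ (M2 ⊕ K) = M1 ⊕ M2, so the key drops out. Then M2 = (M1 ⊕ M2) ⊕ M1 over the first 9 bytes.
byte 0: (44 XOR d3) XOR 66 = 97 XOR 66 = f1
byte 1: (a6 XOR 22) XOR 6c = 84 XOR 6c = e8
byte 2: (30 XOR 7f) XOR 61 = 4f XOR 61 = 2e
byte 3: (5d XOR ee) XOR 67 = b3 XOR 67 = d4
byte 4: (63 XOR 8d) XOR 7b = ee XOR 7b = 95
byte 5: (cf XOR 5e) XOR 20 = 91 XOR 20 = b1
byte 6: (0a XOR 0a) XOR 74 = 00 XOR 74 = 74
byte 7: (26 XOR 19) XOR 6f = 3f XOR 6f = 50
byte 8: (38 XOR e9) XOR 6b = d1 XOR 6b = ba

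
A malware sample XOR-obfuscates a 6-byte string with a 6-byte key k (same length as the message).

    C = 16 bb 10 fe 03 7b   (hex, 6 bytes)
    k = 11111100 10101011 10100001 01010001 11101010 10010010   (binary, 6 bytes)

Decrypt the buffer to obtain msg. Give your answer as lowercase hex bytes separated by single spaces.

ea 10 b1 af e9 e9

XOR is its own inverse, so applying the key byte-wise gives the result directly.
16 ^ fc = ea
bb ^ ab = 10
10 ^ a1 = b1
fe ^ 51 = af
03 ^ ea = e9
7b ^ 92 = e9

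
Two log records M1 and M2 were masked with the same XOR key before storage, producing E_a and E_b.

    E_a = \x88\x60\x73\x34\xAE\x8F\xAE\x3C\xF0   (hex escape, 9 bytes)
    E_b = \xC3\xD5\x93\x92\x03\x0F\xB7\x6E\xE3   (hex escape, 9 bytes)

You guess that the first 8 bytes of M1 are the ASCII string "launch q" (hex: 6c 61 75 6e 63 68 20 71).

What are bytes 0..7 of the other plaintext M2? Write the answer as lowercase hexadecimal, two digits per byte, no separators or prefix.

27d495c8cee83923

First, E_a ⊕ E_b = (M1 ⊕ K) ⊕ (M2 ⊕ K) = M1 ⊕ M2, so the key drops out. Then M2 = (M1 ⊕ M2) ⊕ M1 over the first 8 bytes.
byte 0: (88 ^ c3) ^ 6c = 4b ^ 6c = 27
byte 1: (60 ^ d5) ^ 61 = b5 ^ 61 = d4
byte 2: (73 ^ 93) ^ 75 = e0 ^ 75 = 95
byte 3: (34 ^ 92) ^ 6e = a6 ^ 6e = c8
byte 4: (ae ^ 03) ^ 63 = ad ^ 63 = ce
byte 5: (8f ^ 0f) ^ 68 = 80 ^ 68 = e8
byte 6: (ae ^ b7) ^ 20 = 19 ^ 20 = 39
byte 7: (3c ^ 6e) ^ 71 = 52 ^ 71 = 23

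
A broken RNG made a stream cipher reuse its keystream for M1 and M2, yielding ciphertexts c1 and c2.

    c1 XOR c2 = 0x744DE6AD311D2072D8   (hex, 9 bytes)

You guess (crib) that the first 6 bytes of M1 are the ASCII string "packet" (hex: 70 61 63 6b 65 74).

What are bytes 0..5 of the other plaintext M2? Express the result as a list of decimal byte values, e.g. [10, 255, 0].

[4, 44, 133, 198, 84, 105]

Since c1 ⊕ c2 = M1 ⊕ M2, XORing with the guessed M1 bytes yields the corresponding M2 bytes: M2 = (c1 ⊕ c2) ⊕ M1.
byte 0: 01110100 xor 01110000 = 00000100
byte 1: 01001101 xor 01100001 = 00101100
byte 2: 11100110 xor 01100011 = 10000101
byte 3: 10101101 xor 01101011 = 11000110
byte 4: 00110001 xor 01100101 = 01010100
byte 5: 00011101 xor 01110100 = 01101001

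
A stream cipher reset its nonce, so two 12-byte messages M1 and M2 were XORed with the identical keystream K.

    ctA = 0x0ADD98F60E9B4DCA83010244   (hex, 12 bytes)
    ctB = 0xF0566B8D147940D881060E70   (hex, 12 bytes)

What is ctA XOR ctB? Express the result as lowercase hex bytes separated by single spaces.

fa 8b f3 7b 1a e2 0d 12 02 07 0c 34

ctA ⊕ ctB = (M1 ⊕ K) ⊕ (M2 ⊕ K) = M1 ⊕ M2 — the shared key cancels under XOR.
00001010 ^ 11110000 = 11111010
11011101 ^ 01010110 = 10001011
10011000 ^ 01101011 = 11110011
11110110 ^ 10001101 = 01111011
00001110 ^ 00010100 = 00011010
10011011 ^ 01111001 = 11100010
01001101 ^ 01000000 = 00001101
11001010 ^ 11011000 = 00010010
10000011 ^ 10000001 = 00000010
00000001 ^ 00000110 = 00000111
00000010 ^ 00001110 = 00001100
01000100 ^ 01110000 = 00110100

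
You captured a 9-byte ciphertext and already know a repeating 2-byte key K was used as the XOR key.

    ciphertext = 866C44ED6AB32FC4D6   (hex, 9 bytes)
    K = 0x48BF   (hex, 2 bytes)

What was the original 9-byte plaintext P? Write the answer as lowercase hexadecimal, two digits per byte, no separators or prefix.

The 2-byte key repeats, so the effective keystream is 48 bf 48 bf 48 bf 48 bf 48.
byte 0: 134 ^  72 = 206
byte 1: 108 ^ 191 = 211
byte 2:  68 ^  72 =  12
byte 3: 237 ^ 191 =  82
byte 4: 106 ^  72 =  34
byte 5: 179 ^ 191 =  12
byte 6:  47 ^  72 = 103
byte 7: 196 ^ 191 = 123
byte 8: 214 ^  72 = 158

ced30c52220c677b9e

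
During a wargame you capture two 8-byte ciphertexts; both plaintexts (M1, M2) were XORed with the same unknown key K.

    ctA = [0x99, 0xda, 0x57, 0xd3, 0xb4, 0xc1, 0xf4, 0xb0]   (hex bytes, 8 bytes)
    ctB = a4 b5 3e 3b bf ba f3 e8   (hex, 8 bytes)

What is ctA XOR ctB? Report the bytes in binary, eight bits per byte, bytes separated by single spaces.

00111101 01101111 01101001 11101000 00001011 01111011 00000111 01011000

ctA ⊕ ctB = (M1 ⊕ K) ⊕ (M2 ⊕ K) = M1 ⊕ M2 — the shared key cancels under XOR.
byte 0: 99 ^ a4 = 3d
byte 1: da ^ b5 = 6f
byte 2: 57 ^ 3e = 69
byte 3: d3 ^ 3b = e8
byte 4: b4 ^ bf = 0b
byte 5: c1 ^ ba = 7b
byte 6: f4 ^ f3 = 07
byte 7: b0 ^ e8 = 58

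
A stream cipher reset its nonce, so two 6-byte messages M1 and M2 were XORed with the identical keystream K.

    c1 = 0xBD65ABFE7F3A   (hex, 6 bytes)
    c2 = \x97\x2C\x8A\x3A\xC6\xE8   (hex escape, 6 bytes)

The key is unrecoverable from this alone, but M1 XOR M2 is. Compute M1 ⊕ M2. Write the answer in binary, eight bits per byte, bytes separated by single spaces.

00101010 01001001 00100001 11000100 10111001 11010010

c1 ⊕ c2 = (M1 ⊕ K) ⊕ (M2 ⊕ K) = M1 ⊕ M2 — the shared key cancels under XOR.
bd ^ 97 = 2a
65 ^ 2c = 49
ab ^ 8a = 21
fe ^ 3a = c4
7f ^ c6 = b9
3a ^ e8 = d2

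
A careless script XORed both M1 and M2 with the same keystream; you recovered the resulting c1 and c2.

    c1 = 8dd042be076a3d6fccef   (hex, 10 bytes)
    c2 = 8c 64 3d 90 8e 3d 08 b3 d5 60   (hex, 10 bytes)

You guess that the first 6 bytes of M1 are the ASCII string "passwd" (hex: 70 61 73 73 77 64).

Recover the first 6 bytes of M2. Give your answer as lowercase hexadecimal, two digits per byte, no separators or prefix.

71d50c5dfe33

First, c1 ⊕ c2 = (M1 ⊕ K) ⊕ (M2 ⊕ K) = M1 ⊕ M2, so the key drops out. Then M2 = (M1 ⊕ M2) ⊕ M1 over the first 6 bytes.
byte 0: (8d xor 8c) xor 70 = 01 xor 70 = 71
byte 1: (d0 xor 64) xor 61 = b4 xor 61 = d5
byte 2: (42 xor 3d) xor 73 = 7f xor 73 = 0c
byte 3: (be xor 90) xor 73 = 2e xor 73 = 5d
byte 4: (07 xor 8e) xor 77 = 89 xor 77 = fe
byte 5: (6a xor 3d) xor 64 = 57 xor 64 = 33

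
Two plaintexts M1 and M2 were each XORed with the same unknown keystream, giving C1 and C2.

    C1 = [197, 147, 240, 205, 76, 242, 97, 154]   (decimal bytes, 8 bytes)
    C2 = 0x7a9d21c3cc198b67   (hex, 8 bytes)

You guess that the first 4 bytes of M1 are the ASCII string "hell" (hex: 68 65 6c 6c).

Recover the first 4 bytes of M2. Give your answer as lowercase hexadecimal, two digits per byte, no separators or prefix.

d76bbd62

First, C1 ⊕ C2 = (M1 ⊕ K) ⊕ (M2 ⊕ K) = M1 ⊕ M2, so the key drops out. Then M2 = (M1 ⊕ M2) ⊕ M1 over the first 4 bytes.
byte 0: (c5 XOR 7a) XOR 68 = bf XOR 68 = d7
byte 1: (93 XOR 9d) XOR 65 = 0e XOR 65 = 6b
byte 2: (f0 XOR 21) XOR 6c = d1 XOR 6c = bd
byte 3: (cd XOR c3) XOR 6c = 0e XOR 6c = 62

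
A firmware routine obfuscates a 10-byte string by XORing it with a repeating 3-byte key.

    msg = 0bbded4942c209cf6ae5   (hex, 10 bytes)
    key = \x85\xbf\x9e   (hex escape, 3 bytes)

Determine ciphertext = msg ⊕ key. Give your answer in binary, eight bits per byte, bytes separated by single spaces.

The 3-byte key repeats, so the effective keystream is 85 bf 9e 85 bf 9e 85 bf 9e 85.
byte 0: 0b xor 85 = 8e
byte 1: bd xor bf = 02
byte 2: ed xor 9e = 73
byte 3: 49 xor 85 = cc
byte 4: 42 xor bf = fd
byte 5: c2 xor 9e = 5c
byte 6: 09 xor 85 = 8c
byte 7: cf xor bf = 70
byte 8: 6a xor 9e = f4
byte 9: e5 xor 85 = 60

10001110 00000010 01110011 11001100 11111101 01011100 10001100 01110000 11110100 01100000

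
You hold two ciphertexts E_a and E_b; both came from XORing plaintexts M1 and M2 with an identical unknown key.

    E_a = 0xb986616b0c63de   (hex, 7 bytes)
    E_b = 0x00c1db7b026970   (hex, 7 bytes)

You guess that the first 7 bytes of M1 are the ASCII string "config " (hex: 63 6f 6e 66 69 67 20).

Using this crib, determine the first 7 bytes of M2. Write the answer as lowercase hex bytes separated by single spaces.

da 28 d4 76 67 6d 8e

First, E_a ⊕ E_b = (M1 ⊕ K) ⊕ (M2 ⊕ K) = M1 ⊕ M2, so the key drops out. Then M2 = (M1 ⊕ M2) ⊕ M1 over the first 7 bytes.
byte 0: (b9 xor 00) xor 63 = b9 xor 63 = da
byte 1: (86 xor c1) xor 6f = 47 xor 6f = 28
byte 2: (61 xor db) xor 6e = ba xor 6e = d4
byte 3: (6b xor 7b) xor 66 = 10 xor 66 = 76
byte 4: (0c xor 02) xor 69 = 0e xor 69 = 67
byte 5: (63 xor 69) xor 67 = 0a xor 67 = 6d
byte 6: (de xor 70) xor 20 = ae xor 20 = 8e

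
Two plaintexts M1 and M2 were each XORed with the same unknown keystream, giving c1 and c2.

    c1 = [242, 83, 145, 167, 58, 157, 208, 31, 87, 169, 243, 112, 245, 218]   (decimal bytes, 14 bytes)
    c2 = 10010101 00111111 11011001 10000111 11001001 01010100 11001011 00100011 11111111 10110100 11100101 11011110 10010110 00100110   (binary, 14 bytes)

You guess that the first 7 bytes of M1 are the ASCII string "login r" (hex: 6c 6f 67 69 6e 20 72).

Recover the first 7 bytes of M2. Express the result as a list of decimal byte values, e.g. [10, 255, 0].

[11, 3, 47, 73, 157, 233, 105]

First, c1 ⊕ c2 = (M1 ⊕ K) ⊕ (M2 ⊕ K) = M1 ⊕ M2, so the key drops out. Then M2 = (M1 ⊕ M2) ⊕ M1 over the first 7 bytes.
byte 0: (f2 ⊕ 95) ⊕ 6c = 67 ⊕ 6c = 0b
byte 1: (53 ⊕ 3f) ⊕ 6f = 6c ⊕ 6f = 03
byte 2: (91 ⊕ d9) ⊕ 67 = 48 ⊕ 67 = 2f
byte 3: (a7 ⊕ 87) ⊕ 69 = 20 ⊕ 69 = 49
byte 4: (3a ⊕ c9) ⊕ 6e = f3 ⊕ 6e = 9d
byte 5: (9d ⊕ 54) ⊕ 20 = c9 ⊕ 20 = e9
byte 6: (d0 ⊕ cb) ⊕ 72 = 1b ⊕ 72 = 69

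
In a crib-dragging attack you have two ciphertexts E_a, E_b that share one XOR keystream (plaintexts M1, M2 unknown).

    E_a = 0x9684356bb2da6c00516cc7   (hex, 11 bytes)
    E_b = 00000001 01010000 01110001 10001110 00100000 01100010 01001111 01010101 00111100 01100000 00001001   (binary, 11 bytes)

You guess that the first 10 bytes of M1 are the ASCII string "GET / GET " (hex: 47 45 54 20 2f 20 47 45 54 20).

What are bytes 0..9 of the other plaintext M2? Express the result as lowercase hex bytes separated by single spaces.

d0 91 10 c5 bd 98 64 10 39 2c

First, E_a ⊕ E_b = (M1 ⊕ K) ⊕ (M2 ⊕ K) = M1 ⊕ M2, so the key drops out. Then M2 = (M1 ⊕ M2) ⊕ M1 over the first 10 bytes.
byte 0: (96 ⊕ 01) ⊕ 47 = 97 ⊕ 47 = d0
byte 1: (84 ⊕ 50) ⊕ 45 = d4 ⊕ 45 = 91
byte 2: (35 ⊕ 71) ⊕ 54 = 44 ⊕ 54 = 10
byte 3: (6b ⊕ 8e) ⊕ 20 = e5 ⊕ 20 = c5
byte 4: (b2 ⊕ 20) ⊕ 2f = 92 ⊕ 2f = bd
byte 5: (da ⊕ 62) ⊕ 20 = b8 ⊕ 20 = 98
byte 6: (6c ⊕ 4f) ⊕ 47 = 23 ⊕ 47 = 64
byte 7: (00 ⊕ 55) ⊕ 45 = 55 ⊕ 45 = 10
byte 8: (51 ⊕ 3c) ⊕ 54 = 6d ⊕ 54 = 39
byte 9: (6c ⊕ 60) ⊕ 20 = 0c ⊕ 20 = 2c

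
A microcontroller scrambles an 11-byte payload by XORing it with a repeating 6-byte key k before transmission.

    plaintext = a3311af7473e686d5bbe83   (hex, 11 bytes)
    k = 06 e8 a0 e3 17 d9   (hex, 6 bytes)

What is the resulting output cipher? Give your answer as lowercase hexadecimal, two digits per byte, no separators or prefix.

a5d9ba1450e76e85fb5d94

The 6-byte key repeats, so the effective keystream is 06 e8 a0 e3 17 d9 06 e8 a0 e3 17.
byte 0: a3 XOR 06 = a5
byte 1: 31 XOR e8 = d9
byte 2: 1a XOR a0 = ba
byte 3: f7 XOR e3 = 14
byte 4: 47 XOR 17 = 50
byte 5: 3e XOR d9 = e7
byte 6: 68 XOR 06 = 6e
byte 7: 6d XOR e8 = 85
byte 8: 5b XOR a0 = fb
byte 9: be XOR e3 = 5d
byte 10: 83 XOR 17 = 94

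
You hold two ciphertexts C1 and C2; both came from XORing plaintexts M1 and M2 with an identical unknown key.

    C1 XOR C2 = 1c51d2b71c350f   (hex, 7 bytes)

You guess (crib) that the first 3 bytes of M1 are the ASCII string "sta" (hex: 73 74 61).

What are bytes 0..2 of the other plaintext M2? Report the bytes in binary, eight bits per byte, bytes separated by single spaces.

01101111 00100101 10110011

Since C1 ⊕ C2 = M1 ⊕ M2, XORing with the guessed M1 bytes yields the corresponding M2 bytes: M2 = (C1 ⊕ C2) ⊕ M1.
00011100 ^ 01110011 = 01101111
01010001 ^ 01110100 = 00100101
11010010 ^ 01100001 = 10110011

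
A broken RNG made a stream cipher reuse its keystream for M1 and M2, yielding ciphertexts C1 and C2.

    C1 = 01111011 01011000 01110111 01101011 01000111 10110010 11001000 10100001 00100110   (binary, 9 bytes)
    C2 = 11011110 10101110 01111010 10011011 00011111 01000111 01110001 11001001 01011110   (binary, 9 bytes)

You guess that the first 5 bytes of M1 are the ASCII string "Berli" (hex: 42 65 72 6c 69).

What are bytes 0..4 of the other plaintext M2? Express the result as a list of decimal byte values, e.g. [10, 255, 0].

[231, 147, 127, 156, 49]

First, C1 ⊕ C2 = (M1 ⊕ K) ⊕ (M2 ⊕ K) = M1 ⊕ M2, so the key drops out. Then M2 = (M1 ⊕ M2) ⊕ M1 over the first 5 bytes.
byte 0: (7b xor de) xor 42 = a5 xor 42 = e7
byte 1: (58 xor ae) xor 65 = f6 xor 65 = 93
byte 2: (77 xor 7a) xor 72 = 0d xor 72 = 7f
byte 3: (6b xor 9b) xor 6c = f0 xor 6c = 9c
byte 4: (47 xor 1f) xor 69 = 58 xor 69 = 31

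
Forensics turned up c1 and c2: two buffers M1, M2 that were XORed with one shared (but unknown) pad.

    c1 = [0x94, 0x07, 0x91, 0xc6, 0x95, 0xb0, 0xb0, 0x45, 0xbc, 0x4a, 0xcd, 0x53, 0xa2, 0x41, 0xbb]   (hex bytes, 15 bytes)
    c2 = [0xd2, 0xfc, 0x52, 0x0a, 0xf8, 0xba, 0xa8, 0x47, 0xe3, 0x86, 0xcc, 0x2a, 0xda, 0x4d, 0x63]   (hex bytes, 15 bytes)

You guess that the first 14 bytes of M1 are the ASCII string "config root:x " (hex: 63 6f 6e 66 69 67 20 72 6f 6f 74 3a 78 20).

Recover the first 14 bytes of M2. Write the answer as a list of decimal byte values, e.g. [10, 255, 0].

First, c1 ⊕ c2 = (M1 ⊕ K) ⊕ (M2 ⊕ K) = M1 ⊕ M2, so the key drops out. Then M2 = (M1 ⊕ M2) ⊕ M1 over the first 14 bytes.
byte 0: (94 xor d2) xor 63 = 46 xor 63 = 25
byte 1: (07 xor fc) xor 6f = fb xor 6f = 94
byte 2: (91 xor 52) xor 6e = c3 xor 6e = ad
byte 3: (c6 xor 0a) xor 66 = cc xor 66 = aa
byte 4: (95 xor f8) xor 69 = 6d xor 69 = 04
byte 5: (b0 xor ba) xor 67 = 0a xor 67 = 6d
byte 6: (b0 xor a8) xor 20 = 18 xor 20 = 38
byte 7: (45 xor 47) xor 72 = 02 xor 72 = 70
byte 8: (bc xor e3) xor 6f = 5f xor 6f = 30
byte 9: (4a xor 86) xor 6f = cc xor 6f = a3
byte 10: (cd xor cc) xor 74 = 01 xor 74 = 75
byte 11: (53 xor 2a) xor 3a = 79 xor 3a = 43
byte 12: (a2 xor da) xor 78 = 78 xor 78 = 00
byte 13: (41 xor 4d) xor 20 = 0c xor 20 = 2c

[37, 148, 173, 170, 4, 109, 56, 112, 48, 163, 117, 67, 0, 44]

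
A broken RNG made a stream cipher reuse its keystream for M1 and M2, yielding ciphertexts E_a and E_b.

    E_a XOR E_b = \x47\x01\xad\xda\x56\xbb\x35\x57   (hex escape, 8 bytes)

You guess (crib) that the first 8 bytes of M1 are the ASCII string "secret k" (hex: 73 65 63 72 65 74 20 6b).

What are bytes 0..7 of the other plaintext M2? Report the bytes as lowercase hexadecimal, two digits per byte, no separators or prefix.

3464cea833cf153c

Since E_a ⊕ E_b = M1 ⊕ M2, XORing with the guessed M1 bytes yields the corresponding M2 bytes: M2 = (E_a ⊕ E_b) ⊕ M1.
byte 0: 47 XOR 73 = 34
byte 1: 01 XOR 65 = 64
byte 2: ad XOR 63 = ce
byte 3: da XOR 72 = a8
byte 4: 56 XOR 65 = 33
byte 5: bb XOR 74 = cf
byte 6: 35 XOR 20 = 15
byte 7: 57 XOR 6b = 3c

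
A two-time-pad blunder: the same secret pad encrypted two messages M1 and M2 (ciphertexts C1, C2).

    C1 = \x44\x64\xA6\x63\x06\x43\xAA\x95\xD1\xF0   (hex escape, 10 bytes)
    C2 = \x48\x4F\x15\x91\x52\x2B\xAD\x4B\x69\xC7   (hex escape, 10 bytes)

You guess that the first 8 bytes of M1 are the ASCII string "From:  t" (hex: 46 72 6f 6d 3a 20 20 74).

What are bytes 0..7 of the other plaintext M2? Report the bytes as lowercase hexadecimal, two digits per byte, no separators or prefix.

4a59dc9f6e4827aa

First, C1 ⊕ C2 = (M1 ⊕ K) ⊕ (M2 ⊕ K) = M1 ⊕ M2, so the key drops out. Then M2 = (M1 ⊕ M2) ⊕ M1 over the first 8 bytes.
byte 0: (44 ^ 48) ^ 46 = 0c ^ 46 = 4a
byte 1: (64 ^ 4f) ^ 72 = 2b ^ 72 = 59
byte 2: (a6 ^ 15) ^ 6f = b3 ^ 6f = dc
byte 3: (63 ^ 91) ^ 6d = f2 ^ 6d = 9f
byte 4: (06 ^ 52) ^ 3a = 54 ^ 3a = 6e
byte 5: (43 ^ 2b) ^ 20 = 68 ^ 20 = 48
byte 6: (aa ^ ad) ^ 20 = 07 ^ 20 = 27
byte 7: (95 ^ 4b) ^ 74 = de ^ 74 = aa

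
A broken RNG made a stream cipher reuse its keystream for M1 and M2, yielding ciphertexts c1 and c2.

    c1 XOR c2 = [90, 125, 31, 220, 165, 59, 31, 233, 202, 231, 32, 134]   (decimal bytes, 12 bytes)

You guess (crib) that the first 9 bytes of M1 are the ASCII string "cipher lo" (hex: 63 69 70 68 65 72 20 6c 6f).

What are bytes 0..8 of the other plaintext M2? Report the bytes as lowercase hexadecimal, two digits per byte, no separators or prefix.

Since c1 ⊕ c2 = M1 ⊕ M2, XORing with the guessed M1 bytes yields the corresponding M2 bytes: M2 = (c1 ⊕ c2) ⊕ M1.
byte 0: 5a ^ 63 = 39
byte 1: 7d ^ 69 = 14
byte 2: 1f ^ 70 = 6f
byte 3: dc ^ 68 = b4
byte 4: a5 ^ 65 = c0
byte 5: 3b ^ 72 = 49
byte 6: 1f ^ 20 = 3f
byte 7: e9 ^ 6c = 85
byte 8: ca ^ 6f = a5

39146fb4c0493f85a5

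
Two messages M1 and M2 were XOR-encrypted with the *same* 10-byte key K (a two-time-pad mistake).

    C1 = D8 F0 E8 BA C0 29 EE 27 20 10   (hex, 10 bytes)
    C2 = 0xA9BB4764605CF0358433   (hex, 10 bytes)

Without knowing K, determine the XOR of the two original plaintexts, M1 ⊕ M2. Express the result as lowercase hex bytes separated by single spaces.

C1 ⊕ C2 = (M1 ⊕ K) ⊕ (M2 ⊕ K) = M1 ⊕ M2 — the shared key cancels under XOR.
byte 0: d8 XOR a9 = 71
byte 1: f0 XOR bb = 4b
byte 2: e8 XOR 47 = af
byte 3: ba XOR 64 = de
byte 4: c0 XOR 60 = a0
byte 5: 29 XOR 5c = 75
byte 6: ee XOR f0 = 1e
byte 7: 27 XOR 35 = 12
byte 8: 20 XOR 84 = a4
byte 9: 10 XOR 33 = 23

71 4b af de a0 75 1e 12 a4 23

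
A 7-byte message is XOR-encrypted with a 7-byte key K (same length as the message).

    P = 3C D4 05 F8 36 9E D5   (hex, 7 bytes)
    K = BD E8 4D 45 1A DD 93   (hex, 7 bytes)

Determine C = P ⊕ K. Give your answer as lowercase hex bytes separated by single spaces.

XOR is its own inverse, so applying the key byte-wise gives the result directly.
3c xor bd = 81
d4 xor e8 = 3c
05 xor 4d = 48
f8 xor 45 = bd
36 xor 1a = 2c
9e xor dd = 43
d5 xor 93 = 46

81 3c 48 bd 2c 43 46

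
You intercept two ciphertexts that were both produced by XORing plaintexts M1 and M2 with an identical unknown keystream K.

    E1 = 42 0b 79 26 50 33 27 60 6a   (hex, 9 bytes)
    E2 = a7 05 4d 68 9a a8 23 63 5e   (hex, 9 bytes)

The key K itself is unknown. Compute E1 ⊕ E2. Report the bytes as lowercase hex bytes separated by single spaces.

e5 0e 34 4e ca 9b 04 03 34

E1 ⊕ E2 = (M1 ⊕ K) ⊕ (M2 ⊕ K) = M1 ⊕ M2 — the shared key cancels under XOR.
42 ^ a7 = e5
0b ^ 05 = 0e
79 ^ 4d = 34
26 ^ 68 = 4e
50 ^ 9a = ca
33 ^ a8 = 9b
27 ^ 23 = 04
60 ^ 63 = 03
6a ^ 5e = 34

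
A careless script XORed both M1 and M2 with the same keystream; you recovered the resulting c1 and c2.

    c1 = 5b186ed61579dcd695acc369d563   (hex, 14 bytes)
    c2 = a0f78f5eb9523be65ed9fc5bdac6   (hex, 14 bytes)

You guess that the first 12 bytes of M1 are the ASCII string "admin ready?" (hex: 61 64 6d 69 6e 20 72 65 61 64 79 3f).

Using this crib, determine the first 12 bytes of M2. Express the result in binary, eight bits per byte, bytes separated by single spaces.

10011010 10001011 10001100 11100001 11000010 00001011 10010101 01010101 10101010 00010001 01000110 00001101

First, c1 ⊕ c2 = (M1 ⊕ K) ⊕ (M2 ⊕ K) = M1 ⊕ M2, so the key drops out. Then M2 = (M1 ⊕ M2) ⊕ M1 over the first 12 bytes.
byte 0: (5b XOR a0) XOR 61 = fb XOR 61 = 9a
byte 1: (18 XOR f7) XOR 64 = ef XOR 64 = 8b
byte 2: (6e XOR 8f) XOR 6d = e1 XOR 6d = 8c
byte 3: (d6 XOR 5e) XOR 69 = 88 XOR 69 = e1
byte 4: (15 XOR b9) XOR 6e = ac XOR 6e = c2
byte 5: (79 XOR 52) XOR 20 = 2b XOR 20 = 0b
byte 6: (dc XOR 3b) XOR 72 = e7 XOR 72 = 95
byte 7: (d6 XOR e6) XOR 65 = 30 XOR 65 = 55
byte 8: (95 XOR 5e) XOR 61 = cb XOR 61 = aa
byte 9: (ac XOR d9) XOR 64 = 75 XOR 64 = 11
byte 10: (c3 XOR fc) XOR 79 = 3f XOR 79 = 46
byte 11: (69 XOR 5b) XOR 3f = 32 XOR 3f = 0d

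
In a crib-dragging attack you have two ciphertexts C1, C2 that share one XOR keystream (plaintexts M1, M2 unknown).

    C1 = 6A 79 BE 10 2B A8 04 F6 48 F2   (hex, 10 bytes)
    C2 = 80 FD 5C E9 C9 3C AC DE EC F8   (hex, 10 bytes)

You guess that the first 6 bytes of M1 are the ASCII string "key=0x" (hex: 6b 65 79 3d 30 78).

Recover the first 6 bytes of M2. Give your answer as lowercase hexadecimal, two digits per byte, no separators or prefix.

First, C1 ⊕ C2 = (M1 ⊕ K) ⊕ (M2 ⊕ K) = M1 ⊕ M2, so the key drops out. Then M2 = (M1 ⊕ M2) ⊕ M1 over the first 6 bytes.
byte 0: (6a ⊕ 80) ⊕ 6b = ea ⊕ 6b = 81
byte 1: (79 ⊕ fd) ⊕ 65 = 84 ⊕ 65 = e1
byte 2: (be ⊕ 5c) ⊕ 79 = e2 ⊕ 79 = 9b
byte 3: (10 ⊕ e9) ⊕ 3d = f9 ⊕ 3d = c4
byte 4: (2b ⊕ c9) ⊕ 30 = e2 ⊕ 30 = d2
byte 5: (a8 ⊕ 3c) ⊕ 78 = 94 ⊕ 78 = ec

81e19bc4d2ec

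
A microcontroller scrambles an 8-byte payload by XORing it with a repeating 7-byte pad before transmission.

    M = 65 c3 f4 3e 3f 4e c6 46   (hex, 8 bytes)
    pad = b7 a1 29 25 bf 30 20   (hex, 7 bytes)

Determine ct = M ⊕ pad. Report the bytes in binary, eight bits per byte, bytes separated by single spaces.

11010010 01100010 11011101 00011011 10000000 01111110 11100110 11110001

The 7-byte key repeats, so the effective keystream is b7 a1 29 25 bf 30 20 b7.
byte 0: 65 xor b7 = d2
byte 1: c3 xor a1 = 62
byte 2: f4 xor 29 = dd
byte 3: 3e xor 25 = 1b
byte 4: 3f xor bf = 80
byte 5: 4e xor 30 = 7e
byte 6: c6 xor 20 = e6
byte 7: 46 xor b7 = f1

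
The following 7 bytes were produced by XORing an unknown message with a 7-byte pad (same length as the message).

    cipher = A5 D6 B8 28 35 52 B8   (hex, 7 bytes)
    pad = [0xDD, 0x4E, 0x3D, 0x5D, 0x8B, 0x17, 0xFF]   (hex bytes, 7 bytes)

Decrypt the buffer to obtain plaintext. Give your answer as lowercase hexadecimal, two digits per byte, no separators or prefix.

XOR is its own inverse, so applying the key byte-wise gives the result directly.
a5 ^ dd = 78
d6 ^ 4e = 98
b8 ^ 3d = 85
28 ^ 5d = 75
35 ^ 8b = be
52 ^ 17 = 45
b8 ^ ff = 47

78988575be4547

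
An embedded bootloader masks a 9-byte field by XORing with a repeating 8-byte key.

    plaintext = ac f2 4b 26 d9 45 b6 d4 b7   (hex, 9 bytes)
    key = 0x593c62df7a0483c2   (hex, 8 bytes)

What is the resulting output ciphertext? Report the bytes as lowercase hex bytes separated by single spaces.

f5 ce 29 f9 a3 41 35 16 ee

The 8-byte key repeats, so the effective keystream is 59 3c 62 df 7a 04 83 c2 59.
byte 0: ac xor 59 = f5
byte 1: f2 xor 3c = ce
byte 2: 4b xor 62 = 29
byte 3: 26 xor df = f9
byte 4: d9 xor 7a = a3
byte 5: 45 xor 04 = 41
byte 6: b6 xor 83 = 35
byte 7: d4 xor c2 = 16
byte 8: b7 xor 59 = ee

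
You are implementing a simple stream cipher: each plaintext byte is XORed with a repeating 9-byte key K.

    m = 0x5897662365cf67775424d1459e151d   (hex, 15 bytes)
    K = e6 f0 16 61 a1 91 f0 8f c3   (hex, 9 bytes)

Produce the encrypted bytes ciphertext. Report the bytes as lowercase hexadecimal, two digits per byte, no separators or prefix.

The 9-byte key repeats, so the effective keystream is e6 f0 16 61 a1 91 f0 8f c3 e6 f0 16 61 a1 91.
byte 0: 58 ^ e6 = be
byte 1: 97 ^ f0 = 67
byte 2: 66 ^ 16 = 70
byte 3: 23 ^ 61 = 42
byte 4: 65 ^ a1 = c4
byte 5: cf ^ 91 = 5e
byte 6: 67 ^ f0 = 97
byte 7: 77 ^ 8f = f8
byte 8: 54 ^ c3 = 97
byte 9: 24 ^ e6 = c2
byte 10: d1 ^ f0 = 21
byte 11: 45 ^ 16 = 53
byte 12: 9e ^ 61 = ff
byte 13: 15 ^ a1 = b4
byte 14: 1d ^ 91 = 8c

be677042c45e97f897c22153ffb48c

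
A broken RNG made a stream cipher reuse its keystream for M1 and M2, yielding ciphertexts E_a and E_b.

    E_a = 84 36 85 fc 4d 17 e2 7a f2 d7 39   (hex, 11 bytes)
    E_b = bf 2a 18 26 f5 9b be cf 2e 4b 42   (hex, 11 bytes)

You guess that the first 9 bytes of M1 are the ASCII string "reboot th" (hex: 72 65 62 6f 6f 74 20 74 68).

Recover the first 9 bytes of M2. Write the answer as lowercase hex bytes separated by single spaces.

49 79 ff b5 d7 f8 7c c1 b4

First, E_a ⊕ E_b = (M1 ⊕ K) ⊕ (M2 ⊕ K) = M1 ⊕ M2, so the key drops out. Then M2 = (M1 ⊕ M2) ⊕ M1 over the first 9 bytes.
byte 0: (84 ^ bf) ^ 72 = 3b ^ 72 = 49
byte 1: (36 ^ 2a) ^ 65 = 1c ^ 65 = 79
byte 2: (85 ^ 18) ^ 62 = 9d ^ 62 = ff
byte 3: (fc ^ 26) ^ 6f = da ^ 6f = b5
byte 4: (4d ^ f5) ^ 6f = b8 ^ 6f = d7
byte 5: (17 ^ 9b) ^ 74 = 8c ^ 74 = f8
byte 6: (e2 ^ be) ^ 20 = 5c ^ 20 = 7c
byte 7: (7a ^ cf) ^ 74 = b5 ^ 74 = c1
byte 8: (f2 ^ 2e) ^ 68 = dc ^ 68 = b4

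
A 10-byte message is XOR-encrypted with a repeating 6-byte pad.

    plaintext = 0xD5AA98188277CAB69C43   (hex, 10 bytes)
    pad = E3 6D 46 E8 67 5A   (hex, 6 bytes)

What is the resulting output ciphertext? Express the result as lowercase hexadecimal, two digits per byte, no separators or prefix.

The 6-byte key repeats, so the effective keystream is e3 6d 46 e8 67 5a e3 6d 46 e8.
byte 0: 11010101 ^ 11100011 = 00110110
byte 1: 10101010 ^ 01101101 = 11000111
byte 2: 10011000 ^ 01000110 = 11011110
byte 3: 00011000 ^ 11101000 = 11110000
byte 4: 10000010 ^ 01100111 = 11100101
byte 5: 01110111 ^ 01011010 = 00101101
byte 6: 11001010 ^ 11100011 = 00101001
byte 7: 10110110 ^ 01101101 = 11011011
byte 8: 10011100 ^ 01000110 = 11011010
byte 9: 01000011 ^ 11101000 = 10101011

36c7def0e52d29dbdaab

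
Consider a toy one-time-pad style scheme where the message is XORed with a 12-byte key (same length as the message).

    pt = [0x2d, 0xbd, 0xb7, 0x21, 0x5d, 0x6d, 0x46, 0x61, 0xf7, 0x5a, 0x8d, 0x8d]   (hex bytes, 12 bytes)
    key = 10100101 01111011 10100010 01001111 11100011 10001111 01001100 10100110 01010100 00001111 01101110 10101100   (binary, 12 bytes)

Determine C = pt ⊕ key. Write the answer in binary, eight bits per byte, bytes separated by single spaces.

10001000 11000110 00010101 01101110 10111110 11100010 00001010 11000111 10100011 01010101 11100011 00100001

byte 0: 2d ^ a5 = 88
byte 1: bd ^ 7b = c6
byte 2: b7 ^ a2 = 15
byte 3: 21 ^ 4f = 6e
byte 4: 5d ^ e3 = be
byte 5: 6d ^ 8f = e2
byte 6: 46 ^ 4c = 0a
byte 7: 61 ^ a6 = c7
byte 8: f7 ^ 54 = a3
byte 9: 5a ^ 0f = 55
byte 10: 8d ^ 6e = e3
byte 11: 8d ^ ac = 21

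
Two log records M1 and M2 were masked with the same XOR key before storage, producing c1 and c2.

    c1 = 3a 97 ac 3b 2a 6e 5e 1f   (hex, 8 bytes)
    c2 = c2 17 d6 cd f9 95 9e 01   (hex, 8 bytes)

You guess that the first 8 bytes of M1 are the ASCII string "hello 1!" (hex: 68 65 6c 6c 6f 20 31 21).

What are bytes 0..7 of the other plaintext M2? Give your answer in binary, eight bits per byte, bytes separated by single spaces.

First, c1 ⊕ c2 = (M1 ⊕ K) ⊕ (M2 ⊕ K) = M1 ⊕ M2, so the key drops out. Then M2 = (M1 ⊕ M2) ⊕ M1 over the first 8 bytes.
byte 0: (3a XOR c2) XOR 68 = f8 XOR 68 = 90
byte 1: (97 XOR 17) XOR 65 = 80 XOR 65 = e5
byte 2: (ac XOR d6) XOR 6c = 7a XOR 6c = 16
byte 3: (3b XOR cd) XOR 6c = f6 XOR 6c = 9a
byte 4: (2a XOR f9) XOR 6f = d3 XOR 6f = bc
byte 5: (6e XOR 95) XOR 20 = fb XOR 20 = db
byte 6: (5e XOR 9e) XOR 31 = c0 XOR 31 = f1
byte 7: (1f XOR 01) XOR 21 = 1e XOR 21 = 3f

10010000 11100101 00010110 10011010 10111100 11011011 11110001 00111111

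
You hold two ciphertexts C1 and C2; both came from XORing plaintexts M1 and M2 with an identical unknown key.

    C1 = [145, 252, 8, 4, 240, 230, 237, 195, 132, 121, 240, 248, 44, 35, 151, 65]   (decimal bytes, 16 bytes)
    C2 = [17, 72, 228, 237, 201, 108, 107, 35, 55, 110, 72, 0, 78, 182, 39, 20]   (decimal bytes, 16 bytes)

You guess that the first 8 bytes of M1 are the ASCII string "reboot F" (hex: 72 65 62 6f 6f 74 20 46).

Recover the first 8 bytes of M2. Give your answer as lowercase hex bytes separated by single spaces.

First, C1 ⊕ C2 = (M1 ⊕ K) ⊕ (M2 ⊕ K) = M1 ⊕ M2, so the key drops out. Then M2 = (M1 ⊕ M2) ⊕ M1 over the first 8 bytes.
byte 0: (91 ⊕ 11) ⊕ 72 = 80 ⊕ 72 = f2
byte 1: (fc ⊕ 48) ⊕ 65 = b4 ⊕ 65 = d1
byte 2: (08 ⊕ e4) ⊕ 62 = ec ⊕ 62 = 8e
byte 3: (04 ⊕ ed) ⊕ 6f = e9 ⊕ 6f = 86
byte 4: (f0 ⊕ c9) ⊕ 6f = 39 ⊕ 6f = 56
byte 5: (e6 ⊕ 6c) ⊕ 74 = 8a ⊕ 74 = fe
byte 6: (ed ⊕ 6b) ⊕ 20 = 86 ⊕ 20 = a6
byte 7: (c3 ⊕ 23) ⊕ 46 = e0 ⊕ 46 = a6

f2 d1 8e 86 56 fe a6 a6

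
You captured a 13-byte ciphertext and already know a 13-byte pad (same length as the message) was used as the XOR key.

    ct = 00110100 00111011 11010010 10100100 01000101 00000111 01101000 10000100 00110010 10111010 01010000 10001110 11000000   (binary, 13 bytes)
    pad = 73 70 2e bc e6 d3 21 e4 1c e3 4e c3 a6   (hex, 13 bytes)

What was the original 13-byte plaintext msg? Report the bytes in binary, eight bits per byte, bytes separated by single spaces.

XOR is its own inverse, so applying the key byte-wise gives the result directly.
34 XOR 73 = 47
3b XOR 70 = 4b
d2 XOR 2e = fc
a4 XOR bc = 18
45 XOR e6 = a3
07 XOR d3 = d4
68 XOR 21 = 49
84 XOR e4 = 60
32 XOR 1c = 2e
ba XOR e3 = 59
50 XOR 4e = 1e
8e XOR c3 = 4d
c0 XOR a6 = 66

01000111 01001011 11111100 00011000 10100011 11010100 01001001 01100000 00101110 01011001 00011110 01001101 01100110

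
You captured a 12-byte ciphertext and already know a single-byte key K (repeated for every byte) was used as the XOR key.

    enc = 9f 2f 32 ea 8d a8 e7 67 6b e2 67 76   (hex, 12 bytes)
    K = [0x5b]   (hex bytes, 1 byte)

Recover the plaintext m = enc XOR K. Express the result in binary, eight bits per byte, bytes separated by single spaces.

11000100 01110100 01101001 10110001 11010110 11110011 10111100 00111100 00110000 10111001 00111100 00101101

The 1-byte key repeats, so the effective keystream is 5b 5b 5b 5b 5b 5b 5b 5b 5b 5b 5b 5b.
byte 0: 9f XOR 5b = c4
byte 1: 2f XOR 5b = 74
byte 2: 32 XOR 5b = 69
byte 3: ea XOR 5b = b1
byte 4: 8d XOR 5b = d6
byte 5: a8 XOR 5b = f3
byte 6: e7 XOR 5b = bc
byte 7: 67 XOR 5b = 3c
byte 8: 6b XOR 5b = 30
byte 9: e2 XOR 5b = b9
byte 10: 67 XOR 5b = 3c
byte 11: 76 XOR 5b = 2d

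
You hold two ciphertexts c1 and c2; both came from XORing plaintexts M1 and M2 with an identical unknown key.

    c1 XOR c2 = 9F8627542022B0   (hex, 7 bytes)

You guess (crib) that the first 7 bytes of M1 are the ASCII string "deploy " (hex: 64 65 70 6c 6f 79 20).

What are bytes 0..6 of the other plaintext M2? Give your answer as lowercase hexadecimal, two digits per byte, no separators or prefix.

Since c1 ⊕ c2 = M1 ⊕ M2, XORing with the guessed M1 bytes yields the corresponding M2 bytes: M2 = (c1 ⊕ c2) ⊕ M1.
byte 0: 10011111 ⊕ 01100100 = 11111011
byte 1: 10000110 ⊕ 01100101 = 11100011
byte 2: 00100111 ⊕ 01110000 = 01010111
byte 3: 01010100 ⊕ 01101100 = 00111000
byte 4: 00100000 ⊕ 01101111 = 01001111
byte 5: 00100010 ⊕ 01111001 = 01011011
byte 6: 10110000 ⊕ 00100000 = 10010000

fbe357384f5b90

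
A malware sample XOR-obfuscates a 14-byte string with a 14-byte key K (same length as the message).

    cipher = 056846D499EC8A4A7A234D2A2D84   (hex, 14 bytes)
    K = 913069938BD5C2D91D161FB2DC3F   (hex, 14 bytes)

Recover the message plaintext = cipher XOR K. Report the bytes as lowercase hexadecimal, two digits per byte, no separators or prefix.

94582f471239489367355298f1bb

05 xor 91 = 94
68 xor 30 = 58
46 xor 69 = 2f
d4 xor 93 = 47
99 xor 8b = 12
ec xor d5 = 39
8a xor c2 = 48
4a xor d9 = 93
7a xor 1d = 67
23 xor 16 = 35
4d xor 1f = 52
2a xor b2 = 98
2d xor dc = f1
84 xor 3f = bb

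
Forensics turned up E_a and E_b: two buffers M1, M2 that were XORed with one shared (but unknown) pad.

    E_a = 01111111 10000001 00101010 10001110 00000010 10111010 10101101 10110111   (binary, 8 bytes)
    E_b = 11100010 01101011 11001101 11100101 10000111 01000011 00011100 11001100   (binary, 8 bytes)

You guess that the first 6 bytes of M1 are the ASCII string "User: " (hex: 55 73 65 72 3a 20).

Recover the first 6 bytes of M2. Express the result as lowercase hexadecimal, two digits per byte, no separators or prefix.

c8998219bfd9

First, E_a ⊕ E_b = (M1 ⊕ K) ⊕ (M2 ⊕ K) = M1 ⊕ M2, so the key drops out. Then M2 = (M1 ⊕ M2) ⊕ M1 over the first 6 bytes.
byte 0: (7f xor e2) xor 55 = 9d xor 55 = c8
byte 1: (81 xor 6b) xor 73 = ea xor 73 = 99
byte 2: (2a xor cd) xor 65 = e7 xor 65 = 82
byte 3: (8e xor e5) xor 72 = 6b xor 72 = 19
byte 4: (02 xor 87) xor 3a = 85 xor 3a = bf
byte 5: (ba xor 43) xor 20 = f9 xor 20 = d9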